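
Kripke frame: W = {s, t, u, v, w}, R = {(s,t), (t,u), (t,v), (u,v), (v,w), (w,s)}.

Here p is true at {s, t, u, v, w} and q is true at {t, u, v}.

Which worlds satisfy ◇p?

s: successors {t}; p there: t:T. ✓
t: successors {u, v}; p there: u:T, v:T. ✓
u: successors {v}; p there: v:T. ✓
v: successors {w}; p there: w:T. ✓
w: successors {s}; p there: s:T. ✓

{s, t, u, v, w}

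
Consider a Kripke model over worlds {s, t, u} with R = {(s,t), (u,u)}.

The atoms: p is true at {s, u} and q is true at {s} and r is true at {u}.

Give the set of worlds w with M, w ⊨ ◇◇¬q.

s: successors {t}; ◇¬q there: t:F. ✗
t: no successors, so ◇◇¬q fails. ✗
u: successors {u}; ◇¬q there: u:T. ✓

{u}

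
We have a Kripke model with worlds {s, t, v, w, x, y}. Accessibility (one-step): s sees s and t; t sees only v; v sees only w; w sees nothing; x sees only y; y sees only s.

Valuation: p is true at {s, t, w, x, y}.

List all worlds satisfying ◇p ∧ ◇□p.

{s, v, x, y}

s: ◇p is T, ◇□p is T. ✓
t: ◇p is F, ◇□p is T. ✗
v: ◇p is T, ◇□p is T. ✓
w: ◇p is F, ◇□p is F. ✗
x: ◇p is T, ◇□p is T. ✓
y: ◇p is T, ◇□p is T. ✓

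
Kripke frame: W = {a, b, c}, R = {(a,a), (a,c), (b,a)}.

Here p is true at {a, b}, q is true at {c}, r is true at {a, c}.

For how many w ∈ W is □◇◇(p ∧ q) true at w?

1

a: successors {a, c}; ◇◇(p ∧ q) there: a:F, c:F. ✗
b: successors {a}; ◇◇(p ∧ q) there: a:F. ✗
c: no successors, so □◇◇(p ∧ q) holds vacuously. ✓
Satisfying worlds: {c}.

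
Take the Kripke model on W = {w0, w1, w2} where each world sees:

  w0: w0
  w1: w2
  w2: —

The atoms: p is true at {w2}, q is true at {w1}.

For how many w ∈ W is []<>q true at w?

1

w0: successors {w0}; <>q there: w0:F. ✗
w1: successors {w2}; <>q there: w2:F. ✗
w2: no successors, so []<>q holds vacuously. ✓
Satisfying worlds: {w2}.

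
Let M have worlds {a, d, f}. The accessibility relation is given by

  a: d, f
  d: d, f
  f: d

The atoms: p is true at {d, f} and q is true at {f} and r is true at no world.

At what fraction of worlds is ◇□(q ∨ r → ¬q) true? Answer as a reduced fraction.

2/3

a: successors {d, f}; □(q ∨ r → ¬q) there: d:F, f:T. ✓
d: successors {d, f}; □(q ∨ r → ¬q) there: d:F, f:T. ✓
f: successors {d}; □(q ∨ r → ¬q) there: d:F. ✗
That's 2 of 3 worlds, so 2/3.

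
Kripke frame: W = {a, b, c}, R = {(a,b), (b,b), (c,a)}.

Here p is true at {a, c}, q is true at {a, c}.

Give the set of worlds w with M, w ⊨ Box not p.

a: successors {b}; not p there: b:T. ✓
b: successors {b}; not p there: b:T. ✓
c: successors {a}; not p there: a:F. ✗

{a, b}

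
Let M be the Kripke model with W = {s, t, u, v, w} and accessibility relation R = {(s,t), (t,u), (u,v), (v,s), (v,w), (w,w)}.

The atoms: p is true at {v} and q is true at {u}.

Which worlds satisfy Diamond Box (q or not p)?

{s, u, v, w}

s: successors {t}; Box (q or not p) there: t:T. ✓
t: successors {u}; Box (q or not p) there: u:F. ✗
u: successors {v}; Box (q or not p) there: v:T. ✓
v: successors {s, w}; Box (q or not p) there: s:T, w:T. ✓
w: successors {w}; Box (q or not p) there: w:T. ✓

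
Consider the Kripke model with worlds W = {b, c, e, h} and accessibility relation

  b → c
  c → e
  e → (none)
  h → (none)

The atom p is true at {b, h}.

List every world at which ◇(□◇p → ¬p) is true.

{b, c}

b: successors {c}; □◇p → ¬p there: c:T. ✓
c: successors {e}; □◇p → ¬p there: e:T. ✓
e: no successors, so ◇(□◇p → ¬p) fails. ✗
h: no successors, so ◇(□◇p → ¬p) fails. ✗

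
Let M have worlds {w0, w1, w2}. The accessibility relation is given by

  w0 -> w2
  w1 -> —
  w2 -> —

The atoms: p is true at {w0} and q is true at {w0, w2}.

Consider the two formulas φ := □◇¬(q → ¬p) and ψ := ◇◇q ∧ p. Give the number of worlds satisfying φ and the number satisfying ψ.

For □◇¬(q → ¬p):
w0: successors {w2}; ◇¬(q → ¬p) there: w2:F. ✗
w1: no successors, so □◇¬(q → ¬p) holds vacuously. ✓
w2: no successors, so □◇¬(q → ¬p) holds vacuously. ✓
— 2 worlds.
For ◇◇q ∧ p:
w0: ◇◇q is F, p is T. ✗
w1: ◇◇q is F, p is F. ✗
w2: ◇◇q is F, p is F. ✗
— 0 worlds.

2 and 0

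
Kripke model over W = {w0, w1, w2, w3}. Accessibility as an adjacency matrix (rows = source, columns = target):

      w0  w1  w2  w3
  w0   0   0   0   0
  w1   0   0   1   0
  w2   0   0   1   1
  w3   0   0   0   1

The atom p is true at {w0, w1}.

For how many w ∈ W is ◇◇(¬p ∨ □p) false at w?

w0: no successors, so ◇◇(¬p ∨ □p) fails. ✗
w1: successors {w2}; ◇(¬p ∨ □p) there: w2:T. ✓
w2: successors {w2, w3}; ◇(¬p ∨ □p) there: w2:T, w3:T. ✓
w3: successors {w3}; ◇(¬p ∨ □p) there: w3:T. ✓
Satisfying worlds: {w1, w2, w3}.
So ◇◇(¬p ∨ □p) fails at the other 1 world.

1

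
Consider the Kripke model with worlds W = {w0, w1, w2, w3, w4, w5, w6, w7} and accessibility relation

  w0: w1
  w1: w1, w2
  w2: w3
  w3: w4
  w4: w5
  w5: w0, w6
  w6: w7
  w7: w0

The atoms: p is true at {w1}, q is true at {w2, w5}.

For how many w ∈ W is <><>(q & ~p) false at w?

5

w0: successors {w1}; <>(q & ~p) there: w1:T. ✓
w1: successors {w1, w2}; <>(q & ~p) there: w1:T, w2:F. ✓
w2: successors {w3}; <>(q & ~p) there: w3:F. ✗
w3: successors {w4}; <>(q & ~p) there: w4:T. ✓
w4: successors {w5}; <>(q & ~p) there: w5:F. ✗
w5: successors {w0, w6}; <>(q & ~p) there: w0:F, w6:F. ✗
w6: successors {w7}; <>(q & ~p) there: w7:F. ✗
w7: successors {w0}; <>(q & ~p) there: w0:F. ✗
Satisfying worlds: {w0, w1, w3}.
So <><>(q & ~p) fails at the other 5 worlds.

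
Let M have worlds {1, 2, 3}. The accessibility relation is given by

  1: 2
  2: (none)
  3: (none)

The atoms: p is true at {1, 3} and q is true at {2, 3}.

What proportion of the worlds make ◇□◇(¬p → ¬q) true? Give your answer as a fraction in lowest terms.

1: successors {2}; □◇(¬p → ¬q) there: 2:T. ✓
2: no successors, so ◇□◇(¬p → ¬q) fails. ✗
3: no successors, so ◇□◇(¬p → ¬q) fails. ✗
That's 1 of 3 worlds, so 1/3.

1/3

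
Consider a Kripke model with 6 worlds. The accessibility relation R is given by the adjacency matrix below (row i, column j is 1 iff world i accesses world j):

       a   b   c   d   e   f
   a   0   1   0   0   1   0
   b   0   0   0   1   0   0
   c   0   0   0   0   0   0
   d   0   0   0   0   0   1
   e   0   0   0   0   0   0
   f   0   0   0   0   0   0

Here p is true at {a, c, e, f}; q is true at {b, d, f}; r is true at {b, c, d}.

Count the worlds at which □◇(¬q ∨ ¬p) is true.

3

a: successors {b, e}; ◇(¬q ∨ ¬p) there: b:T, e:F. ✗
b: successors {d}; ◇(¬q ∨ ¬p) there: d:F. ✗
c: no successors, so □◇(¬q ∨ ¬p) holds vacuously. ✓
d: successors {f}; ◇(¬q ∨ ¬p) there: f:F. ✗
e: no successors, so □◇(¬q ∨ ¬p) holds vacuously. ✓
f: no successors, so □◇(¬q ∨ ¬p) holds vacuously. ✓
Satisfying worlds: {c, e, f}.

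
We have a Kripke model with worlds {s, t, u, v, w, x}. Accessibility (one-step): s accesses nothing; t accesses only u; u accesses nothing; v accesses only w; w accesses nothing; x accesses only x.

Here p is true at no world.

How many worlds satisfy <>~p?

s: no successors, so <>~p fails. ✗
t: successors {u}; ~p there: u:T. ✓
u: no successors, so <>~p fails. ✗
v: successors {w}; ~p there: w:T. ✓
w: no successors, so <>~p fails. ✗
x: successors {x}; ~p there: x:T. ✓
Satisfying worlds: {t, v, x}.

3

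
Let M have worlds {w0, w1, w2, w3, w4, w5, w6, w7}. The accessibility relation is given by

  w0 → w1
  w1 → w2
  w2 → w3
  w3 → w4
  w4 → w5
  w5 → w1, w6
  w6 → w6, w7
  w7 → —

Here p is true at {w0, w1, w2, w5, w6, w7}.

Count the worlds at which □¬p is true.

3

w0: successors {w1}; ¬p there: w1:F. ✗
w1: successors {w2}; ¬p there: w2:F. ✗
w2: successors {w3}; ¬p there: w3:T. ✓
w3: successors {w4}; ¬p there: w4:T. ✓
w4: successors {w5}; ¬p there: w5:F. ✗
w5: successors {w1, w6}; ¬p there: w1:F, w6:F. ✗
w6: successors {w6, w7}; ¬p there: w6:F, w7:F. ✗
w7: no successors, so □¬p holds vacuously. ✓
Satisfying worlds: {w2, w3, w7}.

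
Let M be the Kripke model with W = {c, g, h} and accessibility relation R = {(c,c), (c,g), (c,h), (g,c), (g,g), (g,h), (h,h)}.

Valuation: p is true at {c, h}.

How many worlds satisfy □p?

1

c: successors {c, g, h}; p there: c:T, g:F, h:T. ✗
g: successors {c, g, h}; p there: c:T, g:F, h:T. ✗
h: successors {h}; p there: h:T. ✓
Satisfying worlds: {h}.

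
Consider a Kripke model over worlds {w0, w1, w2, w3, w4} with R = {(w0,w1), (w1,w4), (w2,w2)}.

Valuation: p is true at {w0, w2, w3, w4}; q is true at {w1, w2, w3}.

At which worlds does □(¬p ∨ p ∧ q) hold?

w0: successors {w1}; ¬p ∨ p ∧ q there: w1:T. ✓
w1: successors {w4}; ¬p ∨ p ∧ q there: w4:F. ✗
w2: successors {w2}; ¬p ∨ p ∧ q there: w2:T. ✓
w3: no successors, so □(¬p ∨ p ∧ q) holds vacuously. ✓
w4: no successors, so □(¬p ∨ p ∧ q) holds vacuously. ✓

{w0, w2, w3, w4}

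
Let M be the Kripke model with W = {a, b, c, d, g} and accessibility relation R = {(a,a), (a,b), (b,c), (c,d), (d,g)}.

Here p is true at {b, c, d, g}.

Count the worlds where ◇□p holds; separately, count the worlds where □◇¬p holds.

4 and 1

For ◇□p:
a: successors {a, b}; □p there: a:F, b:T. ✓
b: successors {c}; □p there: c:T. ✓
c: successors {d}; □p there: d:T. ✓
d: successors {g}; □p there: g:T. ✓
g: no successors, so ◇□p fails. ✗
— 4 worlds.
For □◇¬p:
a: successors {a, b}; ◇¬p there: a:T, b:F. ✗
b: successors {c}; ◇¬p there: c:F. ✗
c: successors {d}; ◇¬p there: d:F. ✗
d: successors {g}; ◇¬p there: g:F. ✗
g: no successors, so □◇¬p holds vacuously. ✓
— 1 world.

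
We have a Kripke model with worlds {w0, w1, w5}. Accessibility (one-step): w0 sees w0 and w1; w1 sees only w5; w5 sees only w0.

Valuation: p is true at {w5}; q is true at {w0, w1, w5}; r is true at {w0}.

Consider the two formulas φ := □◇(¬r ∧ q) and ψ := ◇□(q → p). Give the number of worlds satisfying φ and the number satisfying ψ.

2 and 1

For □◇(¬r ∧ q):
w0: successors {w0, w1}; ◇(¬r ∧ q) there: w0:T, w1:T. ✓
w1: successors {w5}; ◇(¬r ∧ q) there: w5:F. ✗
w5: successors {w0}; ◇(¬r ∧ q) there: w0:T. ✓
— 2 worlds.
For ◇□(q → p):
w0: successors {w0, w1}; □(q → p) there: w0:F, w1:T. ✓
w1: successors {w5}; □(q → p) there: w5:F. ✗
w5: successors {w0}; □(q → p) there: w0:F. ✗
— 1 world.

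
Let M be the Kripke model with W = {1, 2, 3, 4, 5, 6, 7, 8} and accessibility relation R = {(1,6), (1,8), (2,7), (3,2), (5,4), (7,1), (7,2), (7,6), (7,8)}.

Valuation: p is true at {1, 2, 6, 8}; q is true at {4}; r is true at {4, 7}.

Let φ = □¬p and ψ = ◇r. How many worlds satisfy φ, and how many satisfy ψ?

For □¬p:
1: successors {6, 8}; ¬p there: 6:F, 8:F. ✗
2: successors {7}; ¬p there: 7:T. ✓
3: successors {2}; ¬p there: 2:F. ✗
4: no successors, so □¬p holds vacuously. ✓
5: successors {4}; ¬p there: 4:T. ✓
6: no successors, so □¬p holds vacuously. ✓
7: successors {1, 2, 6, 8}; ¬p there: 1:F, 2:F, 6:F, 8:F. ✗
8: no successors, so □¬p holds vacuously. ✓
— 5 worlds.
For ◇r:
1: successors {6, 8}; r there: 6:F, 8:F. ✗
2: successors {7}; r there: 7:T. ✓
3: successors {2}; r there: 2:F. ✗
4: no successors, so ◇r fails. ✗
5: successors {4}; r there: 4:T. ✓
6: no successors, so ◇r fails. ✗
7: successors {1, 2, 6, 8}; r there: 1:F, 2:F, 6:F, 8:F. ✗
8: no successors, so ◇r fails. ✗
— 2 worlds.

5 and 2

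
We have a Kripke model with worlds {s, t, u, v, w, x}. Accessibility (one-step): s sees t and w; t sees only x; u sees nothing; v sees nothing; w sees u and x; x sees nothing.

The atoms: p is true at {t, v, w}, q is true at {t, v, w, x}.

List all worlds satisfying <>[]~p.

s: successors {t, w}; []~p there: t:T, w:T. ✓
t: successors {x}; []~p there: x:T. ✓
u: no successors, so <>[]~p fails. ✗
v: no successors, so <>[]~p fails. ✗
w: successors {u, x}; []~p there: u:T, x:T. ✓
x: no successors, so <>[]~p fails. ✗

{s, t, w}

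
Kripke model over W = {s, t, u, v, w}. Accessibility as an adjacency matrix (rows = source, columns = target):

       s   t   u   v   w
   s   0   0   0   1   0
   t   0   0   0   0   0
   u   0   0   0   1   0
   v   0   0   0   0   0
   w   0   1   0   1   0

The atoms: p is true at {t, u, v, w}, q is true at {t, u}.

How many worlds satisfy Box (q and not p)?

s: successors {v}; q and not p there: v:F. ✗
t: no successors, so Box (q and not p) holds vacuously. ✓
u: successors {v}; q and not p there: v:F. ✗
v: no successors, so Box (q and not p) holds vacuously. ✓
w: successors {t, v}; q and not p there: t:F, v:F. ✗
Satisfying worlds: {t, v}.

2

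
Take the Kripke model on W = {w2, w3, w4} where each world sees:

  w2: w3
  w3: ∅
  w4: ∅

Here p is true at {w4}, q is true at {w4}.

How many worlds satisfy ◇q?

w2: successors {w3}; q there: w3:F. ✗
w3: no successors, so ◇q fails. ✗
w4: no successors, so ◇q fails. ✗
Satisfying worlds: ∅.

0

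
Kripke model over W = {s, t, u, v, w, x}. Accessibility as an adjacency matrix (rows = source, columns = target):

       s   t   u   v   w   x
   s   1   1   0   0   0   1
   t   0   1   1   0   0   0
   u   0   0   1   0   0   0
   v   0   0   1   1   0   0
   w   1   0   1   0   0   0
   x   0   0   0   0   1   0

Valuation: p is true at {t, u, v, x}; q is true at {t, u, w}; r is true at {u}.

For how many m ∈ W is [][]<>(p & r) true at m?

3

s: successors {s, t, x}; []<>(p & r) there: s:F, t:T, x:T. ✗
t: successors {t, u}; []<>(p & r) there: t:T, u:T. ✓
u: successors {u}; []<>(p & r) there: u:T. ✓
v: successors {u, v}; []<>(p & r) there: u:T, v:T. ✓
w: successors {s, u}; []<>(p & r) there: s:F, u:T. ✗
x: successors {w}; []<>(p & r) there: w:F. ✗
Satisfying worlds: {t, u, v}.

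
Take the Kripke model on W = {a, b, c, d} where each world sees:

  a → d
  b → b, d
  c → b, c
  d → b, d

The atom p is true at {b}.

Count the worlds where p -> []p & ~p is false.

a: p is F, []p & ~p is F. ✓
b: p is T, []p & ~p is F. ✗
c: p is F, []p & ~p is F. ✓
d: p is F, []p & ~p is F. ✓
Satisfying worlds: {a, c, d}.
So p -> []p & ~p fails at the other 1 world.

1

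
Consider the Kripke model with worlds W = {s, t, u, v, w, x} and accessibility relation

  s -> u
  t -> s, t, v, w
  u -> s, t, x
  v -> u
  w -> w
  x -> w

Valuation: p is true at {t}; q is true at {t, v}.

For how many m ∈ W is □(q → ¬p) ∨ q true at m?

s: □(q → ¬p) is T, q is F. ✓
t: □(q → ¬p) is F, q is T. ✓
u: □(q → ¬p) is F, q is F. ✗
v: □(q → ¬p) is T, q is T. ✓
w: □(q → ¬p) is T, q is F. ✓
x: □(q → ¬p) is T, q is F. ✓
Satisfying worlds: {s, t, v, w, x}.

5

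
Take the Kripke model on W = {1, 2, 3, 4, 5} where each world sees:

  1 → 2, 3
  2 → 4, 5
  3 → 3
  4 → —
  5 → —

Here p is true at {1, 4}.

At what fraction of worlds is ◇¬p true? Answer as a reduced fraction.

1: successors {2, 3}; ¬p there: 2:T, 3:T. ✓
2: successors {4, 5}; ¬p there: 4:F, 5:T. ✓
3: successors {3}; ¬p there: 3:T. ✓
4: no successors, so ◇¬p fails. ✗
5: no successors, so ◇¬p fails. ✗
That's 3 of 5 worlds, so 3/5.

3/5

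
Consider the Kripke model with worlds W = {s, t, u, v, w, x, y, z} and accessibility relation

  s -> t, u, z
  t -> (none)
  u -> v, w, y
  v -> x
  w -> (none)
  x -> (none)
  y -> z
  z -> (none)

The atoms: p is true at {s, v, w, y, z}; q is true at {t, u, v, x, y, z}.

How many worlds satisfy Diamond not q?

s: successors {t, u, z}; not q there: t:F, u:F, z:F. ✗
t: no successors, so Diamond not q fails. ✗
u: successors {v, w, y}; not q there: v:F, w:T, y:F. ✓
v: successors {x}; not q there: x:F. ✗
w: no successors, so Diamond not q fails. ✗
x: no successors, so Diamond not q fails. ✗
y: successors {z}; not q there: z:F. ✗
z: no successors, so Diamond not q fails. ✗
Satisfying worlds: {u}.

1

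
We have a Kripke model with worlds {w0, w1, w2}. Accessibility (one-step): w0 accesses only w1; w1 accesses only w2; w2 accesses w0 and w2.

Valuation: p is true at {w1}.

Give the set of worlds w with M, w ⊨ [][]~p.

{w0, w1}

w0: successors {w1}; []~p there: w1:T. ✓
w1: successors {w2}; []~p there: w2:T. ✓
w2: successors {w0, w2}; []~p there: w0:F, w2:T. ✗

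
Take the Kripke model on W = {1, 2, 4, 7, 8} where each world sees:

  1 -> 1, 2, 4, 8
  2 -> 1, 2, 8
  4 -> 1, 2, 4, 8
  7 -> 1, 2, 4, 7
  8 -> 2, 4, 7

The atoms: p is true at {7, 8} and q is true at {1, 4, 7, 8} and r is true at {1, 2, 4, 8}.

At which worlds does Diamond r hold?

1: successors {1, 2, 4, 8}; r there: 1:T, 2:T, 4:T, 8:T. ✓
2: successors {1, 2, 8}; r there: 1:T, 2:T, 8:T. ✓
4: successors {1, 2, 4, 8}; r there: 1:T, 2:T, 4:T, 8:T. ✓
7: successors {1, 2, 4, 7}; r there: 1:T, 2:T, 4:T, 7:F. ✓
8: successors {2, 4, 7}; r there: 2:T, 4:T, 7:F. ✓

{1, 2, 4, 7, 8}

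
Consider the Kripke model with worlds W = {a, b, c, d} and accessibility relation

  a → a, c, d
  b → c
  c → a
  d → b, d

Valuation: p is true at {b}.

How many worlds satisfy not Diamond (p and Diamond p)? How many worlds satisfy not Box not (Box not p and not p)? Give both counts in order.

4 and 3

For not Diamond (p and Diamond p):
a: Diamond (p and Diamond p) is F. ✓
b: Diamond (p and Diamond p) is F. ✓
c: Diamond (p and Diamond p) is F. ✓
d: Diamond (p and Diamond p) is F. ✓
— 4 worlds.
For not Box not (Box not p and not p):
a: Box not (Box not p and not p) is F. ✓
b: Box not (Box not p and not p) is F. ✓
c: Box not (Box not p and not p) is F. ✓
d: Box not (Box not p and not p) is T. ✗
— 3 worlds.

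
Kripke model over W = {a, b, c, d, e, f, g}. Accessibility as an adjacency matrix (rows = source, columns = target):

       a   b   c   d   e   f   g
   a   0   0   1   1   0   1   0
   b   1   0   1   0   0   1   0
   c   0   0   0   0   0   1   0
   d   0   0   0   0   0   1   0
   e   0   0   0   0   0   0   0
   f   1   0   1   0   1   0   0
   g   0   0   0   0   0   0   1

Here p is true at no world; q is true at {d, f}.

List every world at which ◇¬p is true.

a: successors {c, d, f}; ¬p there: c:T, d:T, f:T. ✓
b: successors {a, c, f}; ¬p there: a:T, c:T, f:T. ✓
c: successors {f}; ¬p there: f:T. ✓
d: successors {f}; ¬p there: f:T. ✓
e: no successors, so ◇¬p fails. ✗
f: successors {a, c, e}; ¬p there: a:T, c:T, e:T. ✓
g: successors {g}; ¬p there: g:T. ✓

{a, b, c, d, f, g}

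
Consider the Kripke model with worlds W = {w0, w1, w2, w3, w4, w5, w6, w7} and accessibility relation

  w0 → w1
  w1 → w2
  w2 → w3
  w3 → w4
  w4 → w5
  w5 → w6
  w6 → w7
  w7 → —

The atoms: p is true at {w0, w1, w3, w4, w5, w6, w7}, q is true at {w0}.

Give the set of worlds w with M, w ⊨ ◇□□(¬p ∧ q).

{w5, w6}

w0: successors {w1}; □□(¬p ∧ q) there: w1:F. ✗
w1: successors {w2}; □□(¬p ∧ q) there: w2:F. ✗
w2: successors {w3}; □□(¬p ∧ q) there: w3:F. ✗
w3: successors {w4}; □□(¬p ∧ q) there: w4:F. ✗
w4: successors {w5}; □□(¬p ∧ q) there: w5:F. ✗
w5: successors {w6}; □□(¬p ∧ q) there: w6:T. ✓
w6: successors {w7}; □□(¬p ∧ q) there: w7:T. ✓
w7: no successors, so ◇□□(¬p ∧ q) fails. ✗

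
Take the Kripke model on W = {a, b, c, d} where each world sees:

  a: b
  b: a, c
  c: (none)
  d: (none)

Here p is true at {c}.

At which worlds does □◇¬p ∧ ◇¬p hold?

a: □◇¬p is T, ◇¬p is T. ✓
b: □◇¬p is F, ◇¬p is T. ✗
c: □◇¬p is T, ◇¬p is F. ✗
d: □◇¬p is T, ◇¬p is F. ✗

{a}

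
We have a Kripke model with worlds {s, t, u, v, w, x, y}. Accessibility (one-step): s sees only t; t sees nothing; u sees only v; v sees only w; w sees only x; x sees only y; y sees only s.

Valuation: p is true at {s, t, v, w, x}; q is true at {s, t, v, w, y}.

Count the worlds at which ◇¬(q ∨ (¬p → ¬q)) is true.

s: successors {t}; ¬(q ∨ (¬p → ¬q)) there: t:F. ✗
t: no successors, so ◇¬(q ∨ (¬p → ¬q)) fails. ✗
u: successors {v}; ¬(q ∨ (¬p → ¬q)) there: v:F. ✗
v: successors {w}; ¬(q ∨ (¬p → ¬q)) there: w:F. ✗
w: successors {x}; ¬(q ∨ (¬p → ¬q)) there: x:F. ✗
x: successors {y}; ¬(q ∨ (¬p → ¬q)) there: y:F. ✗
y: successors {s}; ¬(q ∨ (¬p → ¬q)) there: s:F. ✗
Satisfying worlds: ∅.

0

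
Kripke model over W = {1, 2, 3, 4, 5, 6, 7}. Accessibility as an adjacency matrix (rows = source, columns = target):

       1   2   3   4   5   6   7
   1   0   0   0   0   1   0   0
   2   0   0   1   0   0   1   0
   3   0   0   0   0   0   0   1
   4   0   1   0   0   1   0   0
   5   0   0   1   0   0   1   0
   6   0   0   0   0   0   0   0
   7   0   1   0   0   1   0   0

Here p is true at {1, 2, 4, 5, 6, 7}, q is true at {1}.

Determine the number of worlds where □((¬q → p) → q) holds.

1

1: successors {5}; (¬q → p) → q there: 5:F. ✗
2: successors {3, 6}; (¬q → p) → q there: 3:T, 6:F. ✗
3: successors {7}; (¬q → p) → q there: 7:F. ✗
4: successors {2, 5}; (¬q → p) → q there: 2:F, 5:F. ✗
5: successors {3, 6}; (¬q → p) → q there: 3:T, 6:F. ✗
6: no successors, so □((¬q → p) → q) holds vacuously. ✓
7: successors {2, 5}; (¬q → p) → q there: 2:F, 5:F. ✗
Satisfying worlds: {6}.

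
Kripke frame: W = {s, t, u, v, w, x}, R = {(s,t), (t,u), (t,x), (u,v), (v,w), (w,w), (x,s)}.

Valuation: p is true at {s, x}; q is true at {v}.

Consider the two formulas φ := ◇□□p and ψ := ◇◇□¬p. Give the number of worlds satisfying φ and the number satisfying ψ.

0 and 5

For ◇□□p:
s: successors {t}; □□p there: t:F. ✗
t: successors {u, x}; □□p there: u:F, x:F. ✗
u: successors {v}; □□p there: v:F. ✗
v: successors {w}; □□p there: w:F. ✗
w: successors {w}; □□p there: w:F. ✗
x: successors {s}; □□p there: s:F. ✗
— 0 worlds.
For ◇◇□¬p:
s: successors {t}; ◇□¬p there: t:T. ✓
t: successors {u, x}; ◇□¬p there: u:T, x:T. ✓
u: successors {v}; ◇□¬p there: v:T. ✓
v: successors {w}; ◇□¬p there: w:T. ✓
w: successors {w}; ◇□¬p there: w:T. ✓
x: successors {s}; ◇□¬p there: s:F. ✗
— 5 worlds.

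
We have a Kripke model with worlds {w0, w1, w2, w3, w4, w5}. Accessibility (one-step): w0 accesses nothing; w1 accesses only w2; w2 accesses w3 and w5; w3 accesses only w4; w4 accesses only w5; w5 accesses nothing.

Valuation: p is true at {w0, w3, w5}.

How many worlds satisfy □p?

4

w0: no successors, so □p holds vacuously. ✓
w1: successors {w2}; p there: w2:F. ✗
w2: successors {w3, w5}; p there: w3:T, w5:T. ✓
w3: successors {w4}; p there: w4:F. ✗
w4: successors {w5}; p there: w5:T. ✓
w5: no successors, so □p holds vacuously. ✓
Satisfying worlds: {w0, w2, w4, w5}.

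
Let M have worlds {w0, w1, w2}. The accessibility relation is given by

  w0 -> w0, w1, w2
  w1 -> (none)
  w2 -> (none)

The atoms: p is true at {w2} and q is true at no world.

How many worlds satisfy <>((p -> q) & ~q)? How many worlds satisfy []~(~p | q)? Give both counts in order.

1 and 2

For <>((p -> q) & ~q):
w0: successors {w0, w1, w2}; (p -> q) & ~q there: w0:T, w1:T, w2:F. ✓
w1: no successors, so <>((p -> q) & ~q) fails. ✗
w2: no successors, so <>((p -> q) & ~q) fails. ✗
— 1 world.
For []~(~p | q):
w0: successors {w0, w1, w2}; ~(~p | q) there: w0:F, w1:F, w2:T. ✗
w1: no successors, so []~(~p | q) holds vacuously. ✓
w2: no successors, so []~(~p | q) holds vacuously. ✓
— 2 worlds.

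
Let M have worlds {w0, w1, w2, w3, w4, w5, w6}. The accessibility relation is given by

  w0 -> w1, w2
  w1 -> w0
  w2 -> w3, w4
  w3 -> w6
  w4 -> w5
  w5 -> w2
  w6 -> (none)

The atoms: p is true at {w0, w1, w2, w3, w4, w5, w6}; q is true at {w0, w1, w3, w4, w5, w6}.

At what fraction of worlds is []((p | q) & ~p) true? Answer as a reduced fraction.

1/7

w0: successors {w1, w2}; (p | q) & ~p there: w1:F, w2:F. ✗
w1: successors {w0}; (p | q) & ~p there: w0:F. ✗
w2: successors {w3, w4}; (p | q) & ~p there: w3:F, w4:F. ✗
w3: successors {w6}; (p | q) & ~p there: w6:F. ✗
w4: successors {w5}; (p | q) & ~p there: w5:F. ✗
w5: successors {w2}; (p | q) & ~p there: w2:F. ✗
w6: no successors, so []((p | q) & ~p) holds vacuously. ✓
That's 1 of 7 worlds, so 1/7.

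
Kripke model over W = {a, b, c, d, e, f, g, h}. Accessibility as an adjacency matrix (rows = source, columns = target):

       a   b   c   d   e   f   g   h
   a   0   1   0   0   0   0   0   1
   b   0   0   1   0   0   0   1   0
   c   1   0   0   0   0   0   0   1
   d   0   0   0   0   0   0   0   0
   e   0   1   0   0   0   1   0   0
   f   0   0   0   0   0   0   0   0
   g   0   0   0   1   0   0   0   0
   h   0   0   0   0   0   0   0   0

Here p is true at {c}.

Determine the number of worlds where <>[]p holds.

4

a: successors {b, h}; []p there: b:F, h:T. ✓
b: successors {c, g}; []p there: c:F, g:F. ✗
c: successors {a, h}; []p there: a:F, h:T. ✓
d: no successors, so <>[]p fails. ✗
e: successors {b, f}; []p there: b:F, f:T. ✓
f: no successors, so <>[]p fails. ✗
g: successors {d}; []p there: d:T. ✓
h: no successors, so <>[]p fails. ✗
Satisfying worlds: {a, c, e, g}.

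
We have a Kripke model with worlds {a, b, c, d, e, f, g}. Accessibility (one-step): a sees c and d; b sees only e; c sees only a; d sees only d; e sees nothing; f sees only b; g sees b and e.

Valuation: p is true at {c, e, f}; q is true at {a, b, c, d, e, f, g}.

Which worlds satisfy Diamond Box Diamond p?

{a, b, g}

a: successors {c, d}; Box Diamond p there: c:T, d:F. ✓
b: successors {e}; Box Diamond p there: e:T. ✓
c: successors {a}; Box Diamond p there: a:F. ✗
d: successors {d}; Box Diamond p there: d:F. ✗
e: no successors, so Diamond Box Diamond p fails. ✗
f: successors {b}; Box Diamond p there: b:F. ✗
g: successors {b, e}; Box Diamond p there: b:F, e:T. ✓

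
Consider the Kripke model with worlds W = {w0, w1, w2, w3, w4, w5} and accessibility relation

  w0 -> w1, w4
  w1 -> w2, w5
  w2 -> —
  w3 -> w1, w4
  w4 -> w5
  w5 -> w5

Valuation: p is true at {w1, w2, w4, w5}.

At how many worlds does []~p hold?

w0: successors {w1, w4}; ~p there: w1:F, w4:F. ✗
w1: successors {w2, w5}; ~p there: w2:F, w5:F. ✗
w2: no successors, so []~p holds vacuously. ✓
w3: successors {w1, w4}; ~p there: w1:F, w4:F. ✗
w4: successors {w5}; ~p there: w5:F. ✗
w5: successors {w5}; ~p there: w5:F. ✗
Satisfying worlds: {w2}.

1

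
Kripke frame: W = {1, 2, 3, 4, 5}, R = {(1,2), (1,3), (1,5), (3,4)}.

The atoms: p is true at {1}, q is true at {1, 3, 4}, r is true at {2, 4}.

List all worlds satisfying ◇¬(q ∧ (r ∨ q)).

1: successors {2, 3, 5}; ¬(q ∧ (r ∨ q)) there: 2:T, 3:F, 5:T. ✓
2: no successors, so ◇¬(q ∧ (r ∨ q)) fails. ✗
3: successors {4}; ¬(q ∧ (r ∨ q)) there: 4:F. ✗
4: no successors, so ◇¬(q ∧ (r ∨ q)) fails. ✗
5: no successors, so ◇¬(q ∧ (r ∨ q)) fails. ✗

{1}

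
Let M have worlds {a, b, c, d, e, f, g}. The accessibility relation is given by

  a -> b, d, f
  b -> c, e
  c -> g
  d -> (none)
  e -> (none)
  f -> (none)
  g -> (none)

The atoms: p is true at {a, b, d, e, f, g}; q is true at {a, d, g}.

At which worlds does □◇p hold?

a: successors {b, d, f}; ◇p there: b:T, d:F, f:F. ✗
b: successors {c, e}; ◇p there: c:T, e:F. ✗
c: successors {g}; ◇p there: g:F. ✗
d: no successors, so □◇p holds vacuously. ✓
e: no successors, so □◇p holds vacuously. ✓
f: no successors, so □◇p holds vacuously. ✓
g: no successors, so □◇p holds vacuously. ✓

{d, e, f, g}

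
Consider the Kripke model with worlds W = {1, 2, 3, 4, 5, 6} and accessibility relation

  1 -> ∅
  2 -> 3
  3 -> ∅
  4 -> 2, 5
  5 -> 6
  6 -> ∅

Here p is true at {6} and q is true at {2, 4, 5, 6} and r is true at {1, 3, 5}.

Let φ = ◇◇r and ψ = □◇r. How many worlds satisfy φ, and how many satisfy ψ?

1 and 3

For ◇◇r:
1: no successors, so ◇◇r fails. ✗
2: successors {3}; ◇r there: 3:F. ✗
3: no successors, so ◇◇r fails. ✗
4: successors {2, 5}; ◇r there: 2:T, 5:F. ✓
5: successors {6}; ◇r there: 6:F. ✗
6: no successors, so ◇◇r fails. ✗
— 1 world.
For □◇r:
1: no successors, so □◇r holds vacuously. ✓
2: successors {3}; ◇r there: 3:F. ✗
3: no successors, so □◇r holds vacuously. ✓
4: successors {2, 5}; ◇r there: 2:T, 5:F. ✗
5: successors {6}; ◇r there: 6:F. ✗
6: no successors, so □◇r holds vacuously. ✓
— 3 worlds.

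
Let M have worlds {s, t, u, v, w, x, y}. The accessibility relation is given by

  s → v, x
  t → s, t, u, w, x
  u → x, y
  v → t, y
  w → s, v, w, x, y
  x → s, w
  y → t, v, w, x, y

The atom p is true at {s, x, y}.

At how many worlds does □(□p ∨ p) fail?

s: successors {v, x}; □p ∨ p there: v:F, x:T. ✗
t: successors {s, t, u, w, x}; □p ∨ p there: s:T, t:F, u:T, w:F, x:T. ✗
u: successors {x, y}; □p ∨ p there: x:T, y:T. ✓
v: successors {t, y}; □p ∨ p there: t:F, y:T. ✗
w: successors {s, v, w, x, y}; □p ∨ p there: s:T, v:F, w:F, x:T, y:T. ✗
x: successors {s, w}; □p ∨ p there: s:T, w:F. ✗
y: successors {t, v, w, x, y}; □p ∨ p there: t:F, v:F, w:F, x:T, y:T. ✗
Satisfying worlds: {u}.
So □(□p ∨ p) fails at the other 6 worlds.

6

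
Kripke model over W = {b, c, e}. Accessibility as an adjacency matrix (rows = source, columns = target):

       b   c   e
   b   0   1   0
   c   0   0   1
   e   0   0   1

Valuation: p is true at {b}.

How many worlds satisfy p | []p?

b: p is T, []p is F. ✓
c: p is F, []p is F. ✗
e: p is F, []p is F. ✗
Satisfying worlds: {b}.

1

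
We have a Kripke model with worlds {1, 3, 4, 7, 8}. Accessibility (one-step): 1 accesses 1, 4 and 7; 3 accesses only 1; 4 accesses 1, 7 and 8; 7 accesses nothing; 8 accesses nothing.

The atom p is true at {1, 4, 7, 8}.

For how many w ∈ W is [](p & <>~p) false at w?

3

1: successors {1, 4, 7}; p & <>~p there: 1:F, 4:F, 7:F. ✗
3: successors {1}; p & <>~p there: 1:F. ✗
4: successors {1, 7, 8}; p & <>~p there: 1:F, 7:F, 8:F. ✗
7: no successors, so [](p & <>~p) holds vacuously. ✓
8: no successors, so [](p & <>~p) holds vacuously. ✓
Satisfying worlds: {7, 8}.
So [](p & <>~p) fails at the other 3 worlds.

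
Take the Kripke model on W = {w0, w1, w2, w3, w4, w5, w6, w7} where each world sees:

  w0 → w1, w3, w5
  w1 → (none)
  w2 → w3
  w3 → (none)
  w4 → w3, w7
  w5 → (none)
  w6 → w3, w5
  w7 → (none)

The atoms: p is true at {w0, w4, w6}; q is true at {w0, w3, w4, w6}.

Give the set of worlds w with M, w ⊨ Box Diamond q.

{w1, w3, w5, w7}

w0: successors {w1, w3, w5}; Diamond q there: w1:F, w3:F, w5:F. ✗
w1: no successors, so Box Diamond q holds vacuously. ✓
w2: successors {w3}; Diamond q there: w3:F. ✗
w3: no successors, so Box Diamond q holds vacuously. ✓
w4: successors {w3, w7}; Diamond q there: w3:F, w7:F. ✗
w5: no successors, so Box Diamond q holds vacuously. ✓
w6: successors {w3, w5}; Diamond q there: w3:F, w5:F. ✗
w7: no successors, so Box Diamond q holds vacuously. ✓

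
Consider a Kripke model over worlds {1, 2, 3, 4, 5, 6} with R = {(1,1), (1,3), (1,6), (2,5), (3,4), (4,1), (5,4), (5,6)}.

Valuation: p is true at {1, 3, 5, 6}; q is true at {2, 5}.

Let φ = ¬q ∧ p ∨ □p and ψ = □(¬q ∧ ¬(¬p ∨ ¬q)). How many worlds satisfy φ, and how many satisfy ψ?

For ¬q ∧ p ∨ □p:
1: ¬q ∧ p is T, □p is T. ✓
2: ¬q ∧ p is F, □p is T. ✓
3: ¬q ∧ p is T, □p is F. ✓
4: ¬q ∧ p is F, □p is T. ✓
5: ¬q ∧ p is F, □p is F. ✗
6: ¬q ∧ p is T, □p is T. ✓
— 5 worlds.
For □(¬q ∧ ¬(¬p ∨ ¬q)):
1: successors {1, 3, 6}; ¬q ∧ ¬(¬p ∨ ¬q) there: 1:F, 3:F, 6:F. ✗
2: successors {5}; ¬q ∧ ¬(¬p ∨ ¬q) there: 5:F. ✗
3: successors {4}; ¬q ∧ ¬(¬p ∨ ¬q) there: 4:F. ✗
4: successors {1}; ¬q ∧ ¬(¬p ∨ ¬q) there: 1:F. ✗
5: successors {4, 6}; ¬q ∧ ¬(¬p ∨ ¬q) there: 4:F, 6:F. ✗
6: no successors, so □(¬q ∧ ¬(¬p ∨ ¬q)) holds vacuously. ✓
— 1 world.

5 and 1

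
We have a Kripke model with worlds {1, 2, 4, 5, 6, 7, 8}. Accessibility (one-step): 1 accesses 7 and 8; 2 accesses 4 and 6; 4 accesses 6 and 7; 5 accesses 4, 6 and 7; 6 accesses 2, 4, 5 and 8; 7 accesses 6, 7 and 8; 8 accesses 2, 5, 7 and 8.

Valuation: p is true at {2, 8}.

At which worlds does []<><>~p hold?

{1, 2, 4, 5, 6, 7, 8}

1: successors {7, 8}; <><>~p there: 7:T, 8:T. ✓
2: successors {4, 6}; <><>~p there: 4:T, 6:T. ✓
4: successors {6, 7}; <><>~p there: 6:T, 7:T. ✓
5: successors {4, 6, 7}; <><>~p there: 4:T, 6:T, 7:T. ✓
6: successors {2, 4, 5, 8}; <><>~p there: 2:T, 4:T, 5:T, 8:T. ✓
7: successors {6, 7, 8}; <><>~p there: 6:T, 7:T, 8:T. ✓
8: successors {2, 5, 7, 8}; <><>~p there: 2:T, 5:T, 7:T, 8:T. ✓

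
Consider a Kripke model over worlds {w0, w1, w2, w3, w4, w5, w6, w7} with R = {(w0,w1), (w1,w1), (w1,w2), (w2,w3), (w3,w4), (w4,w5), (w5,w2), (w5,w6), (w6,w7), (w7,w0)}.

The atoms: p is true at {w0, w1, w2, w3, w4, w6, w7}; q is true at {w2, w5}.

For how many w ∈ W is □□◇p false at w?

1

w0: successors {w1}; □◇p there: w1:T. ✓
w1: successors {w1, w2}; □◇p there: w1:T, w2:T. ✓
w2: successors {w3}; □◇p there: w3:F. ✗
w3: successors {w4}; □◇p there: w4:T. ✓
w4: successors {w5}; □◇p there: w5:T. ✓
w5: successors {w2, w6}; □◇p there: w2:T, w6:T. ✓
w6: successors {w7}; □◇p there: w7:T. ✓
w7: successors {w0}; □◇p there: w0:T. ✓
Satisfying worlds: {w0, w1, w3, w4, w5, w6, w7}.
So □□◇p fails at the other 1 world.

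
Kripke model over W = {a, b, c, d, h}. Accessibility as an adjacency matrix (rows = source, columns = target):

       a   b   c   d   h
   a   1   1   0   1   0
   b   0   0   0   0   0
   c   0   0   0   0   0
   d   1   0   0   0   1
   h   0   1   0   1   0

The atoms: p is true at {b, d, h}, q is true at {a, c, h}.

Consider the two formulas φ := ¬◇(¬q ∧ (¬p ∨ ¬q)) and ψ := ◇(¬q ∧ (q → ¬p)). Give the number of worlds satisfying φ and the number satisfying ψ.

For ¬◇(¬q ∧ (¬p ∨ ¬q)):
a: ◇(¬q ∧ (¬p ∨ ¬q)) is T. ✗
b: ◇(¬q ∧ (¬p ∨ ¬q)) is F. ✓
c: ◇(¬q ∧ (¬p ∨ ¬q)) is F. ✓
d: ◇(¬q ∧ (¬p ∨ ¬q)) is F. ✓
h: ◇(¬q ∧ (¬p ∨ ¬q)) is T. ✗
— 3 worlds.
For ◇(¬q ∧ (q → ¬p)):
a: successors {a, b, d}; ¬q ∧ (q → ¬p) there: a:F, b:T, d:T. ✓
b: no successors, so ◇(¬q ∧ (q → ¬p)) fails. ✗
c: no successors, so ◇(¬q ∧ (q → ¬p)) fails. ✗
d: successors {a, h}; ¬q ∧ (q → ¬p) there: a:F, h:F. ✗
h: successors {b, d}; ¬q ∧ (q → ¬p) there: b:T, d:T. ✓
— 2 worlds.

3 and 2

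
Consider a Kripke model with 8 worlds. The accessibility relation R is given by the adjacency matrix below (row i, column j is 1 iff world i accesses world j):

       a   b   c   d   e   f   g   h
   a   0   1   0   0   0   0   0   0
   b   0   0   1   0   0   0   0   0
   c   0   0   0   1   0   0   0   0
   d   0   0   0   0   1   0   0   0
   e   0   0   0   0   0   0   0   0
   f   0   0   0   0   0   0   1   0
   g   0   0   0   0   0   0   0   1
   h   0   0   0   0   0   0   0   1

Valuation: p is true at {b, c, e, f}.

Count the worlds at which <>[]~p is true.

5

a: successors {b}; []~p there: b:F. ✗
b: successors {c}; []~p there: c:T. ✓
c: successors {d}; []~p there: d:F. ✗
d: successors {e}; []~p there: e:T. ✓
e: no successors, so <>[]~p fails. ✗
f: successors {g}; []~p there: g:T. ✓
g: successors {h}; []~p there: h:T. ✓
h: successors {h}; []~p there: h:T. ✓
Satisfying worlds: {b, d, f, g, h}.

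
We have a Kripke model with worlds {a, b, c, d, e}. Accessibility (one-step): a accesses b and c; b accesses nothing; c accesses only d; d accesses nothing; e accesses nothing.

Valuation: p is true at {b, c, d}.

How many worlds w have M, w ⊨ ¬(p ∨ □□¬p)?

a: p ∨ □□¬p is F. ✓
b: p ∨ □□¬p is T. ✗
c: p ∨ □□¬p is T. ✗
d: p ∨ □□¬p is T. ✗
e: p ∨ □□¬p is T. ✗
Satisfying worlds: {a}.

1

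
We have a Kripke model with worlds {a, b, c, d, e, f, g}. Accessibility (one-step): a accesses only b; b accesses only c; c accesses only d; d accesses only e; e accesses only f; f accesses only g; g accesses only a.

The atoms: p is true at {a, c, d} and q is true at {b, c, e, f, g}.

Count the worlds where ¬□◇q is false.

5

a: □◇q is T. ✗
b: □◇q is F. ✓
c: □◇q is T. ✗
d: □◇q is T. ✗
e: □◇q is T. ✗
f: □◇q is F. ✓
g: □◇q is T. ✗
Satisfying worlds: {b, f}.
So ¬□◇q fails at the other 5 worlds.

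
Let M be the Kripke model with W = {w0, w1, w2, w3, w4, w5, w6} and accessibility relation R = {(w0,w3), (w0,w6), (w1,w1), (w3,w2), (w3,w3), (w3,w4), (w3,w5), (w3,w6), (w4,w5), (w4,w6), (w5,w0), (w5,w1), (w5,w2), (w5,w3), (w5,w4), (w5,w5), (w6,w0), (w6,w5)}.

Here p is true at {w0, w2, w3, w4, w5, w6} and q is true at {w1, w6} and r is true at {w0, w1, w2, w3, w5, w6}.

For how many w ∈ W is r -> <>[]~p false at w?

w0: r is T, <>[]~p is F. ✗
w1: r is T, <>[]~p is T. ✓
w2: r is T, <>[]~p is F. ✗
w3: r is T, <>[]~p is T. ✓
w4: r is F, <>[]~p is F. ✓
w5: r is T, <>[]~p is T. ✓
w6: r is T, <>[]~p is F. ✗
Satisfying worlds: {w1, w3, w4, w5}.
So r -> <>[]~p fails at the other 3 worlds.

3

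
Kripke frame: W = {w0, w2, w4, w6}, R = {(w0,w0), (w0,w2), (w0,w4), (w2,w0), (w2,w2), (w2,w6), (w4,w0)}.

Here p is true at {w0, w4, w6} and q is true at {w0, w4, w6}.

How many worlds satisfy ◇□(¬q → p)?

2

w0: successors {w0, w2, w4}; □(¬q → p) there: w0:F, w2:F, w4:T. ✓
w2: successors {w0, w2, w6}; □(¬q → p) there: w0:F, w2:F, w6:T. ✓
w4: successors {w0}; □(¬q → p) there: w0:F. ✗
w6: no successors, so ◇□(¬q → p) fails. ✗
Satisfying worlds: {w0, w2}.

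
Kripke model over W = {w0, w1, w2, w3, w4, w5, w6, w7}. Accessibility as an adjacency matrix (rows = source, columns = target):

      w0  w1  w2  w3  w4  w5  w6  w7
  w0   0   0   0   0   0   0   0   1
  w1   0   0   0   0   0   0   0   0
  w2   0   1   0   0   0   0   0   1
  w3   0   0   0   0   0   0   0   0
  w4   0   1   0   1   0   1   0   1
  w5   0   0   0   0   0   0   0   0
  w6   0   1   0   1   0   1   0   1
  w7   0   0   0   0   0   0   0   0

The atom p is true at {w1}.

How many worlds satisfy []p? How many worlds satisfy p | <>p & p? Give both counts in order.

For []p:
w0: successors {w7}; p there: w7:F. ✗
w1: no successors, so []p holds vacuously. ✓
w2: successors {w1, w7}; p there: w1:T, w7:F. ✗
w3: no successors, so []p holds vacuously. ✓
w4: successors {w1, w3, w5, w7}; p there: w1:T, w3:F, w5:F, w7:F. ✗
w5: no successors, so []p holds vacuously. ✓
w6: successors {w1, w3, w5, w7}; p there: w1:T, w3:F, w5:F, w7:F. ✗
w7: no successors, so []p holds vacuously. ✓
— 4 worlds.
For p | <>p & p:
w0: p is F, <>p & p is F. ✗
w1: p is T, <>p & p is F. ✓
w2: p is F, <>p & p is F. ✗
w3: p is F, <>p & p is F. ✗
w4: p is F, <>p & p is F. ✗
w5: p is F, <>p & p is F. ✗
w6: p is F, <>p & p is F. ✗
w7: p is F, <>p & p is F. ✗
— 1 world.

4 and 1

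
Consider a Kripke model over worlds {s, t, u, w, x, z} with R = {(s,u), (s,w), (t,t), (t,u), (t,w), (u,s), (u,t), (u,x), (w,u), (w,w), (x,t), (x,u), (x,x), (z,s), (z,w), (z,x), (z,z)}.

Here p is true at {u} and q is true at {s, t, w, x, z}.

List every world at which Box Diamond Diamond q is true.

s: successors {u, w}; Diamond Diamond q there: u:T, w:T. ✓
t: successors {t, u, w}; Diamond Diamond q there: t:T, u:T, w:T. ✓
u: successors {s, t, x}; Diamond Diamond q there: s:T, t:T, x:T. ✓
w: successors {u, w}; Diamond Diamond q there: u:T, w:T. ✓
x: successors {t, u, x}; Diamond Diamond q there: t:T, u:T, x:T. ✓
z: successors {s, w, x, z}; Diamond Diamond q there: s:T, w:T, x:T, z:T. ✓

{s, t, u, w, x, z}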